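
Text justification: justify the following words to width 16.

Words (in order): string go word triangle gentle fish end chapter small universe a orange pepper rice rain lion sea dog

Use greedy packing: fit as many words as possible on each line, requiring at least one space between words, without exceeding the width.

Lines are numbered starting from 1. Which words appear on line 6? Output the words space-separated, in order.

Answer: rice rain lion

Derivation:
Line 1: ['string', 'go', 'word'] (min_width=14, slack=2)
Line 2: ['triangle', 'gentle'] (min_width=15, slack=1)
Line 3: ['fish', 'end', 'chapter'] (min_width=16, slack=0)
Line 4: ['small', 'universe', 'a'] (min_width=16, slack=0)
Line 5: ['orange', 'pepper'] (min_width=13, slack=3)
Line 6: ['rice', 'rain', 'lion'] (min_width=14, slack=2)
Line 7: ['sea', 'dog'] (min_width=7, slack=9)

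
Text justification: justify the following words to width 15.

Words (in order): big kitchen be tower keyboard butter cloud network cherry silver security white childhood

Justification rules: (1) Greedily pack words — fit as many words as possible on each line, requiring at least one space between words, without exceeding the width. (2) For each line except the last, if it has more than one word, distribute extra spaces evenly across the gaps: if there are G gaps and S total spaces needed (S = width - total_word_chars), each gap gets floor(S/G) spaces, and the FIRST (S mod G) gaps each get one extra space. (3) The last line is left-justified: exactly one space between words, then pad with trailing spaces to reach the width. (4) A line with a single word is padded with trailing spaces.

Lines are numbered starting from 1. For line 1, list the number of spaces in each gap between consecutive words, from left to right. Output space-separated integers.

Line 1: ['big', 'kitchen', 'be'] (min_width=14, slack=1)
Line 2: ['tower', 'keyboard'] (min_width=14, slack=1)
Line 3: ['butter', 'cloud'] (min_width=12, slack=3)
Line 4: ['network', 'cherry'] (min_width=14, slack=1)
Line 5: ['silver', 'security'] (min_width=15, slack=0)
Line 6: ['white', 'childhood'] (min_width=15, slack=0)

Answer: 2 1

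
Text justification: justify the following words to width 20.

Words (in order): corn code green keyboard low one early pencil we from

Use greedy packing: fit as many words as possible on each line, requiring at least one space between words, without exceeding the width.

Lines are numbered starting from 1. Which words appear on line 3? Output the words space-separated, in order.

Line 1: ['corn', 'code', 'green'] (min_width=15, slack=5)
Line 2: ['keyboard', 'low', 'one'] (min_width=16, slack=4)
Line 3: ['early', 'pencil', 'we', 'from'] (min_width=20, slack=0)

Answer: early pencil we from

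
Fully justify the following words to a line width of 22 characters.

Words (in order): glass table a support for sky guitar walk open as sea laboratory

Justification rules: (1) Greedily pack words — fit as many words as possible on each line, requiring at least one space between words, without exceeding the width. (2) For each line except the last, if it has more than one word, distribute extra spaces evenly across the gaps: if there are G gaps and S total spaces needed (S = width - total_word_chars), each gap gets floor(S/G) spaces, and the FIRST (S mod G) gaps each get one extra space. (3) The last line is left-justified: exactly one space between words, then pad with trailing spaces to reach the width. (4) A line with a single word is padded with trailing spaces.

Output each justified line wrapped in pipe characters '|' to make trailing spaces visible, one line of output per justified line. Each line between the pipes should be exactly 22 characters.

Answer: |glass  table a support|
|for  sky  guitar  walk|
|open as sea laboratory|

Derivation:
Line 1: ['glass', 'table', 'a', 'support'] (min_width=21, slack=1)
Line 2: ['for', 'sky', 'guitar', 'walk'] (min_width=19, slack=3)
Line 3: ['open', 'as', 'sea', 'laboratory'] (min_width=22, slack=0)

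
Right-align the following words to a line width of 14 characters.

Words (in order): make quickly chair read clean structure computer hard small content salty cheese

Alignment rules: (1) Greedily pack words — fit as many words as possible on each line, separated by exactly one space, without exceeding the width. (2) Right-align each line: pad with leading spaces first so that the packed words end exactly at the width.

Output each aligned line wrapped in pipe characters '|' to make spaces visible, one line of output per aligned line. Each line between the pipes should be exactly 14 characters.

Answer: |  make quickly|
|    chair read|
|         clean|
|     structure|
| computer hard|
| small content|
|  salty cheese|

Derivation:
Line 1: ['make', 'quickly'] (min_width=12, slack=2)
Line 2: ['chair', 'read'] (min_width=10, slack=4)
Line 3: ['clean'] (min_width=5, slack=9)
Line 4: ['structure'] (min_width=9, slack=5)
Line 5: ['computer', 'hard'] (min_width=13, slack=1)
Line 6: ['small', 'content'] (min_width=13, slack=1)
Line 7: ['salty', 'cheese'] (min_width=12, slack=2)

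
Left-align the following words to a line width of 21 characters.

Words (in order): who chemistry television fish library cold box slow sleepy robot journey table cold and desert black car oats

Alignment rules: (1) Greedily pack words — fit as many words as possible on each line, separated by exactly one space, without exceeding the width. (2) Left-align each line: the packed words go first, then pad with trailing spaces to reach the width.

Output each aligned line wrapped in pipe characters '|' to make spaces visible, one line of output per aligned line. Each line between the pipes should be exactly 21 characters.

Answer: |who chemistry        |
|television fish      |
|library cold box slow|
|sleepy robot journey |
|table cold and desert|
|black car oats       |

Derivation:
Line 1: ['who', 'chemistry'] (min_width=13, slack=8)
Line 2: ['television', 'fish'] (min_width=15, slack=6)
Line 3: ['library', 'cold', 'box', 'slow'] (min_width=21, slack=0)
Line 4: ['sleepy', 'robot', 'journey'] (min_width=20, slack=1)
Line 5: ['table', 'cold', 'and', 'desert'] (min_width=21, slack=0)
Line 6: ['black', 'car', 'oats'] (min_width=14, slack=7)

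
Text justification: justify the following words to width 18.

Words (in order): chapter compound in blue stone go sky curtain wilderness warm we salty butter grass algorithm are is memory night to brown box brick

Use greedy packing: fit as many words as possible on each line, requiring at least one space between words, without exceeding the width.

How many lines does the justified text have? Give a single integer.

Line 1: ['chapter', 'compound'] (min_width=16, slack=2)
Line 2: ['in', 'blue', 'stone', 'go'] (min_width=16, slack=2)
Line 3: ['sky', 'curtain'] (min_width=11, slack=7)
Line 4: ['wilderness', 'warm', 'we'] (min_width=18, slack=0)
Line 5: ['salty', 'butter', 'grass'] (min_width=18, slack=0)
Line 6: ['algorithm', 'are', 'is'] (min_width=16, slack=2)
Line 7: ['memory', 'night', 'to'] (min_width=15, slack=3)
Line 8: ['brown', 'box', 'brick'] (min_width=15, slack=3)
Total lines: 8

Answer: 8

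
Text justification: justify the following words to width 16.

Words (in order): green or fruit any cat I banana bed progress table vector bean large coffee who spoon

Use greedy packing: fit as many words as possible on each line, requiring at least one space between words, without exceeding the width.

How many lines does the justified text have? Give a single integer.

Line 1: ['green', 'or', 'fruit'] (min_width=14, slack=2)
Line 2: ['any', 'cat', 'I', 'banana'] (min_width=16, slack=0)
Line 3: ['bed', 'progress'] (min_width=12, slack=4)
Line 4: ['table', 'vector'] (min_width=12, slack=4)
Line 5: ['bean', 'large'] (min_width=10, slack=6)
Line 6: ['coffee', 'who', 'spoon'] (min_width=16, slack=0)
Total lines: 6

Answer: 6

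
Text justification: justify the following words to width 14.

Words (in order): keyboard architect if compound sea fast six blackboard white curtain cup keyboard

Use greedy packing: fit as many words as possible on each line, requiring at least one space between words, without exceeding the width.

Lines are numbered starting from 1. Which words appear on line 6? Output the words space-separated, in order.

Line 1: ['keyboard'] (min_width=8, slack=6)
Line 2: ['architect', 'if'] (min_width=12, slack=2)
Line 3: ['compound', 'sea'] (min_width=12, slack=2)
Line 4: ['fast', 'six'] (min_width=8, slack=6)
Line 5: ['blackboard'] (min_width=10, slack=4)
Line 6: ['white', 'curtain'] (min_width=13, slack=1)
Line 7: ['cup', 'keyboard'] (min_width=12, slack=2)

Answer: white curtain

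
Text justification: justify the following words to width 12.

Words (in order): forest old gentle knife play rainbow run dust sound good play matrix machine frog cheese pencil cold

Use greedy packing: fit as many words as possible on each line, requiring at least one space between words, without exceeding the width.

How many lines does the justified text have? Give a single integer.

Line 1: ['forest', 'old'] (min_width=10, slack=2)
Line 2: ['gentle', 'knife'] (min_width=12, slack=0)
Line 3: ['play', 'rainbow'] (min_width=12, slack=0)
Line 4: ['run', 'dust'] (min_width=8, slack=4)
Line 5: ['sound', 'good'] (min_width=10, slack=2)
Line 6: ['play', 'matrix'] (min_width=11, slack=1)
Line 7: ['machine', 'frog'] (min_width=12, slack=0)
Line 8: ['cheese'] (min_width=6, slack=6)
Line 9: ['pencil', 'cold'] (min_width=11, slack=1)
Total lines: 9

Answer: 9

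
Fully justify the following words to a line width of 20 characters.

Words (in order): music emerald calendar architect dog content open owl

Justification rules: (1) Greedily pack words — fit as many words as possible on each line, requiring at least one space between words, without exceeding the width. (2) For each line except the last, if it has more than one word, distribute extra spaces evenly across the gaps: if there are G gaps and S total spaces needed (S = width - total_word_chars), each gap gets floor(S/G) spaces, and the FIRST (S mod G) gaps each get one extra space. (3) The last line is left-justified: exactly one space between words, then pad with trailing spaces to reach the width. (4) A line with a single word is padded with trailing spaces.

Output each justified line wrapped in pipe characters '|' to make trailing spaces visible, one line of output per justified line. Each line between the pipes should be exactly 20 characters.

Line 1: ['music', 'emerald'] (min_width=13, slack=7)
Line 2: ['calendar', 'architect'] (min_width=18, slack=2)
Line 3: ['dog', 'content', 'open', 'owl'] (min_width=20, slack=0)

Answer: |music        emerald|
|calendar   architect|
|dog content open owl|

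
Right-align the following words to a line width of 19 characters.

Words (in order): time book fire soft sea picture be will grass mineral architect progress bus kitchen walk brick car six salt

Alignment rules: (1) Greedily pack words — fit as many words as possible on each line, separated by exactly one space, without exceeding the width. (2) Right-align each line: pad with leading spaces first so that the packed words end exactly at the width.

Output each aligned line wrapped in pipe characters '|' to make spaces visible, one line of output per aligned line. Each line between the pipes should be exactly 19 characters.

Answer: |time book fire soft|
|sea picture be will|
|      grass mineral|
| architect progress|
|   bus kitchen walk|
| brick car six salt|

Derivation:
Line 1: ['time', 'book', 'fire', 'soft'] (min_width=19, slack=0)
Line 2: ['sea', 'picture', 'be', 'will'] (min_width=19, slack=0)
Line 3: ['grass', 'mineral'] (min_width=13, slack=6)
Line 4: ['architect', 'progress'] (min_width=18, slack=1)
Line 5: ['bus', 'kitchen', 'walk'] (min_width=16, slack=3)
Line 6: ['brick', 'car', 'six', 'salt'] (min_width=18, slack=1)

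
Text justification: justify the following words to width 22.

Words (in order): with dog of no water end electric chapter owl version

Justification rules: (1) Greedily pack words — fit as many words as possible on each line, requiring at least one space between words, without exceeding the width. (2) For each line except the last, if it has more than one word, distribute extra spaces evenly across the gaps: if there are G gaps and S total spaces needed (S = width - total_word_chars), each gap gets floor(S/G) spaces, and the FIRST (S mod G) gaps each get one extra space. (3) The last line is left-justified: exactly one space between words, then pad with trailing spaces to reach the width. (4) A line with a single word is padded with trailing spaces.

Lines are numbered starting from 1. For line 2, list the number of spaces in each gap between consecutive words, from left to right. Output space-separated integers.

Answer: 2 2

Derivation:
Line 1: ['with', 'dog', 'of', 'no', 'water'] (min_width=20, slack=2)
Line 2: ['end', 'electric', 'chapter'] (min_width=20, slack=2)
Line 3: ['owl', 'version'] (min_width=11, slack=11)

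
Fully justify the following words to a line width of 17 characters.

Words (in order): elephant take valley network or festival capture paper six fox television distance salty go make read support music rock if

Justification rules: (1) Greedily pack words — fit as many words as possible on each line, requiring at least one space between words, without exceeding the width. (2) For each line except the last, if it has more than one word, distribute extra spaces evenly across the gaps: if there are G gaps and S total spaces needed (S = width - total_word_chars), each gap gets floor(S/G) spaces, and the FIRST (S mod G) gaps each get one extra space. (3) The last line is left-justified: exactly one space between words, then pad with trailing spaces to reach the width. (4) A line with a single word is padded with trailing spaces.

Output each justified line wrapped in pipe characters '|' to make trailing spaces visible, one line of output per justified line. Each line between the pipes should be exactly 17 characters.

Line 1: ['elephant', 'take'] (min_width=13, slack=4)
Line 2: ['valley', 'network', 'or'] (min_width=17, slack=0)
Line 3: ['festival', 'capture'] (min_width=16, slack=1)
Line 4: ['paper', 'six', 'fox'] (min_width=13, slack=4)
Line 5: ['television'] (min_width=10, slack=7)
Line 6: ['distance', 'salty', 'go'] (min_width=17, slack=0)
Line 7: ['make', 'read', 'support'] (min_width=17, slack=0)
Line 8: ['music', 'rock', 'if'] (min_width=13, slack=4)

Answer: |elephant     take|
|valley network or|
|festival  capture|
|paper   six   fox|
|television       |
|distance salty go|
|make read support|
|music rock if    |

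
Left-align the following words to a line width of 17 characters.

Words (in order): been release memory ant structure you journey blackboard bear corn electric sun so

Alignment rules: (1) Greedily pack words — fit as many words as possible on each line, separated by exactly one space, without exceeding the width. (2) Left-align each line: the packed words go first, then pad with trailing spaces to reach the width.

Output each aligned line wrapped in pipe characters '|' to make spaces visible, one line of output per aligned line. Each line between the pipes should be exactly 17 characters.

Line 1: ['been', 'release'] (min_width=12, slack=5)
Line 2: ['memory', 'ant'] (min_width=10, slack=7)
Line 3: ['structure', 'you'] (min_width=13, slack=4)
Line 4: ['journey'] (min_width=7, slack=10)
Line 5: ['blackboard', 'bear'] (min_width=15, slack=2)
Line 6: ['corn', 'electric', 'sun'] (min_width=17, slack=0)
Line 7: ['so'] (min_width=2, slack=15)

Answer: |been release     |
|memory ant       |
|structure you    |
|journey          |
|blackboard bear  |
|corn electric sun|
|so               |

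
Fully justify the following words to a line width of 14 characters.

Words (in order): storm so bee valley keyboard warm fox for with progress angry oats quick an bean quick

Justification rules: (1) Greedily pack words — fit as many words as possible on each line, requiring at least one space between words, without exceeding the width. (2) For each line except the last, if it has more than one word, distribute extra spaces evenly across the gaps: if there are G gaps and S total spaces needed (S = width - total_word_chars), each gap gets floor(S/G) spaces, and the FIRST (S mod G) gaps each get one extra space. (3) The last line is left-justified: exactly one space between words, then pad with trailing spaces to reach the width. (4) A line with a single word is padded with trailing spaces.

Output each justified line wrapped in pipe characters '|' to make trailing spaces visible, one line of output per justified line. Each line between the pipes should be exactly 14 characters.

Line 1: ['storm', 'so', 'bee'] (min_width=12, slack=2)
Line 2: ['valley'] (min_width=6, slack=8)
Line 3: ['keyboard', 'warm'] (min_width=13, slack=1)
Line 4: ['fox', 'for', 'with'] (min_width=12, slack=2)
Line 5: ['progress', 'angry'] (min_width=14, slack=0)
Line 6: ['oats', 'quick', 'an'] (min_width=13, slack=1)
Line 7: ['bean', 'quick'] (min_width=10, slack=4)

Answer: |storm  so  bee|
|valley        |
|keyboard  warm|
|fox  for  with|
|progress angry|
|oats  quick an|
|bean quick    |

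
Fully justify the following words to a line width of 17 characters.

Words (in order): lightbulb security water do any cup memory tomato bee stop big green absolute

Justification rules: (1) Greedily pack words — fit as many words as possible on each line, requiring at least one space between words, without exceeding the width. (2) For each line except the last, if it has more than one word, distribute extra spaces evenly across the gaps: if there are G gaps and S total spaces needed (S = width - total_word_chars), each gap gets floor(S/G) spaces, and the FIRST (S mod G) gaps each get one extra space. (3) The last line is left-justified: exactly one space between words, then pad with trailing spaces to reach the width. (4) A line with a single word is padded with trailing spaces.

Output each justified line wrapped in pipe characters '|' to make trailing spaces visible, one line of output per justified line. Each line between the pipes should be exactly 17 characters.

Line 1: ['lightbulb'] (min_width=9, slack=8)
Line 2: ['security', 'water', 'do'] (min_width=17, slack=0)
Line 3: ['any', 'cup', 'memory'] (min_width=14, slack=3)
Line 4: ['tomato', 'bee', 'stop'] (min_width=15, slack=2)
Line 5: ['big', 'green'] (min_width=9, slack=8)
Line 6: ['absolute'] (min_width=8, slack=9)

Answer: |lightbulb        |
|security water do|
|any   cup  memory|
|tomato  bee  stop|
|big         green|
|absolute         |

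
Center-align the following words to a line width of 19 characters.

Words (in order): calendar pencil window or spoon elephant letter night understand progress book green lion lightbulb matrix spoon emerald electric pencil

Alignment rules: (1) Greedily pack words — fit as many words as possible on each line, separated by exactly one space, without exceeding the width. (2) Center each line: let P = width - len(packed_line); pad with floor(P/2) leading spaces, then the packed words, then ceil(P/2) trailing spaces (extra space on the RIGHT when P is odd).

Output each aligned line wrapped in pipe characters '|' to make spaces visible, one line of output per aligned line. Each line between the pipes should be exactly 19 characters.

Answer: |  calendar pencil  |
|  window or spoon  |
|  elephant letter  |
| night understand  |
|progress book green|
|  lion lightbulb   |
|   matrix spoon    |
| emerald electric  |
|      pencil       |

Derivation:
Line 1: ['calendar', 'pencil'] (min_width=15, slack=4)
Line 2: ['window', 'or', 'spoon'] (min_width=15, slack=4)
Line 3: ['elephant', 'letter'] (min_width=15, slack=4)
Line 4: ['night', 'understand'] (min_width=16, slack=3)
Line 5: ['progress', 'book', 'green'] (min_width=19, slack=0)
Line 6: ['lion', 'lightbulb'] (min_width=14, slack=5)
Line 7: ['matrix', 'spoon'] (min_width=12, slack=7)
Line 8: ['emerald', 'electric'] (min_width=16, slack=3)
Line 9: ['pencil'] (min_width=6, slack=13)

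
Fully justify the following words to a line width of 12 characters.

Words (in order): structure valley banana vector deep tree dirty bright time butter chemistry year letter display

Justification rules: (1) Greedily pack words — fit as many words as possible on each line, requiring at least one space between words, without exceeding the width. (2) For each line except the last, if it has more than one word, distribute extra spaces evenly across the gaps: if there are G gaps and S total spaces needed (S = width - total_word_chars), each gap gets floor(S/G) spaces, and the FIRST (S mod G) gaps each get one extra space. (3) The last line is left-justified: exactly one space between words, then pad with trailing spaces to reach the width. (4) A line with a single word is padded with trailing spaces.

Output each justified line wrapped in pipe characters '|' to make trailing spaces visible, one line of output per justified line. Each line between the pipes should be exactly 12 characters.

Line 1: ['structure'] (min_width=9, slack=3)
Line 2: ['valley'] (min_width=6, slack=6)
Line 3: ['banana'] (min_width=6, slack=6)
Line 4: ['vector', 'deep'] (min_width=11, slack=1)
Line 5: ['tree', 'dirty'] (min_width=10, slack=2)
Line 6: ['bright', 'time'] (min_width=11, slack=1)
Line 7: ['butter'] (min_width=6, slack=6)
Line 8: ['chemistry'] (min_width=9, slack=3)
Line 9: ['year', 'letter'] (min_width=11, slack=1)
Line 10: ['display'] (min_width=7, slack=5)

Answer: |structure   |
|valley      |
|banana      |
|vector  deep|
|tree   dirty|
|bright  time|
|butter      |
|chemistry   |
|year  letter|
|display     |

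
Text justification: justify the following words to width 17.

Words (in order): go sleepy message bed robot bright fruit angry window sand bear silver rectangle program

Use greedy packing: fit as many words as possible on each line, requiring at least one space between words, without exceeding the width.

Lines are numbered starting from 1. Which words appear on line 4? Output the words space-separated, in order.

Answer: window sand bear

Derivation:
Line 1: ['go', 'sleepy', 'message'] (min_width=17, slack=0)
Line 2: ['bed', 'robot', 'bright'] (min_width=16, slack=1)
Line 3: ['fruit', 'angry'] (min_width=11, slack=6)
Line 4: ['window', 'sand', 'bear'] (min_width=16, slack=1)
Line 5: ['silver', 'rectangle'] (min_width=16, slack=1)
Line 6: ['program'] (min_width=7, slack=10)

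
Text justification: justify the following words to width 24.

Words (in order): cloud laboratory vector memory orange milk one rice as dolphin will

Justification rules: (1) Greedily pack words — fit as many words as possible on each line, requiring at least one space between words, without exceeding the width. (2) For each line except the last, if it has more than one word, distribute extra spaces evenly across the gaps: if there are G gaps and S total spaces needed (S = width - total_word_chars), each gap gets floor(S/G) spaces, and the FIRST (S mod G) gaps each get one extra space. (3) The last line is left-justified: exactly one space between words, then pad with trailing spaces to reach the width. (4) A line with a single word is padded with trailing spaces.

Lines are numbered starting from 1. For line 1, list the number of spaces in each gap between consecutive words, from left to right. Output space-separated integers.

Line 1: ['cloud', 'laboratory', 'vector'] (min_width=23, slack=1)
Line 2: ['memory', 'orange', 'milk', 'one'] (min_width=22, slack=2)
Line 3: ['rice', 'as', 'dolphin', 'will'] (min_width=20, slack=4)

Answer: 2 1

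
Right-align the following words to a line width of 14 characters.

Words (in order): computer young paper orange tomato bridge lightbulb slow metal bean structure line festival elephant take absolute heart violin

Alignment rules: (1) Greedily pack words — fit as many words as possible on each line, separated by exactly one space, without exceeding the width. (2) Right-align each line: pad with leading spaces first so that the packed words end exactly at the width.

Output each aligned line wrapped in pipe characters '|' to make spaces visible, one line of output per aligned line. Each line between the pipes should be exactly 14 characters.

Line 1: ['computer', 'young'] (min_width=14, slack=0)
Line 2: ['paper', 'orange'] (min_width=12, slack=2)
Line 3: ['tomato', 'bridge'] (min_width=13, slack=1)
Line 4: ['lightbulb', 'slow'] (min_width=14, slack=0)
Line 5: ['metal', 'bean'] (min_width=10, slack=4)
Line 6: ['structure', 'line'] (min_width=14, slack=0)
Line 7: ['festival'] (min_width=8, slack=6)
Line 8: ['elephant', 'take'] (min_width=13, slack=1)
Line 9: ['absolute', 'heart'] (min_width=14, slack=0)
Line 10: ['violin'] (min_width=6, slack=8)

Answer: |computer young|
|  paper orange|
| tomato bridge|
|lightbulb slow|
|    metal bean|
|structure line|
|      festival|
| elephant take|
|absolute heart|
|        violin|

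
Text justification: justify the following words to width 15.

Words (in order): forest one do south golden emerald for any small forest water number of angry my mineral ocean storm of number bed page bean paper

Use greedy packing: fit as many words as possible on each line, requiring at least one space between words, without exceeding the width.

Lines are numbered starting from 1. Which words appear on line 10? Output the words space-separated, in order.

Line 1: ['forest', 'one', 'do'] (min_width=13, slack=2)
Line 2: ['south', 'golden'] (min_width=12, slack=3)
Line 3: ['emerald', 'for', 'any'] (min_width=15, slack=0)
Line 4: ['small', 'forest'] (min_width=12, slack=3)
Line 5: ['water', 'number', 'of'] (min_width=15, slack=0)
Line 6: ['angry', 'my'] (min_width=8, slack=7)
Line 7: ['mineral', 'ocean'] (min_width=13, slack=2)
Line 8: ['storm', 'of', 'number'] (min_width=15, slack=0)
Line 9: ['bed', 'page', 'bean'] (min_width=13, slack=2)
Line 10: ['paper'] (min_width=5, slack=10)

Answer: paper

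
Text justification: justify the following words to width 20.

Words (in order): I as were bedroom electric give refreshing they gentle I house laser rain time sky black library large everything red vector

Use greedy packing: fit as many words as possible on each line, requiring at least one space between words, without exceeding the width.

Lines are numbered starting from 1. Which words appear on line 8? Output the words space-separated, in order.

Line 1: ['I', 'as', 'were', 'bedroom'] (min_width=17, slack=3)
Line 2: ['electric', 'give'] (min_width=13, slack=7)
Line 3: ['refreshing', 'they'] (min_width=15, slack=5)
Line 4: ['gentle', 'I', 'house', 'laser'] (min_width=20, slack=0)
Line 5: ['rain', 'time', 'sky', 'black'] (min_width=19, slack=1)
Line 6: ['library', 'large'] (min_width=13, slack=7)
Line 7: ['everything', 'red'] (min_width=14, slack=6)
Line 8: ['vector'] (min_width=6, slack=14)

Answer: vector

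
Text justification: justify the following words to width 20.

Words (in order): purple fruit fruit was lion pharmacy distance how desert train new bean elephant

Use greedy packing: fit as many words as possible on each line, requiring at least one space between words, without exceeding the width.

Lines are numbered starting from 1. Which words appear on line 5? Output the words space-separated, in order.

Line 1: ['purple', 'fruit', 'fruit'] (min_width=18, slack=2)
Line 2: ['was', 'lion', 'pharmacy'] (min_width=17, slack=3)
Line 3: ['distance', 'how', 'desert'] (min_width=19, slack=1)
Line 4: ['train', 'new', 'bean'] (min_width=14, slack=6)
Line 5: ['elephant'] (min_width=8, slack=12)

Answer: elephant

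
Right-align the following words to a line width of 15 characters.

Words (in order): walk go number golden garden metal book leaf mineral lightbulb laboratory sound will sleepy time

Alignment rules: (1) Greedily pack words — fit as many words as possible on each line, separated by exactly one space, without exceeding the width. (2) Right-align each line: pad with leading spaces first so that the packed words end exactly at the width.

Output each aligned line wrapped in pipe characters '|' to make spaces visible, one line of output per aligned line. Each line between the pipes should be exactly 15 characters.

Line 1: ['walk', 'go', 'number'] (min_width=14, slack=1)
Line 2: ['golden', 'garden'] (min_width=13, slack=2)
Line 3: ['metal', 'book', 'leaf'] (min_width=15, slack=0)
Line 4: ['mineral'] (min_width=7, slack=8)
Line 5: ['lightbulb'] (min_width=9, slack=6)
Line 6: ['laboratory'] (min_width=10, slack=5)
Line 7: ['sound', 'will'] (min_width=10, slack=5)
Line 8: ['sleepy', 'time'] (min_width=11, slack=4)

Answer: | walk go number|
|  golden garden|
|metal book leaf|
|        mineral|
|      lightbulb|
|     laboratory|
|     sound will|
|    sleepy time|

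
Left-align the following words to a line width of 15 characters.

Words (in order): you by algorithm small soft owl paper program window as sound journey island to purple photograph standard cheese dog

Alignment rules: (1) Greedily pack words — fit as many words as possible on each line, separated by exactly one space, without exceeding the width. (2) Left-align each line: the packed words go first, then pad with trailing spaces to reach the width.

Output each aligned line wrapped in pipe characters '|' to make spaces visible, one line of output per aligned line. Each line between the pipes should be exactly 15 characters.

Line 1: ['you', 'by'] (min_width=6, slack=9)
Line 2: ['algorithm', 'small'] (min_width=15, slack=0)
Line 3: ['soft', 'owl', 'paper'] (min_width=14, slack=1)
Line 4: ['program', 'window'] (min_width=14, slack=1)
Line 5: ['as', 'sound'] (min_width=8, slack=7)
Line 6: ['journey', 'island'] (min_width=14, slack=1)
Line 7: ['to', 'purple'] (min_width=9, slack=6)
Line 8: ['photograph'] (min_width=10, slack=5)
Line 9: ['standard', 'cheese'] (min_width=15, slack=0)
Line 10: ['dog'] (min_width=3, slack=12)

Answer: |you by         |
|algorithm small|
|soft owl paper |
|program window |
|as sound       |
|journey island |
|to purple      |
|photograph     |
|standard cheese|
|dog            |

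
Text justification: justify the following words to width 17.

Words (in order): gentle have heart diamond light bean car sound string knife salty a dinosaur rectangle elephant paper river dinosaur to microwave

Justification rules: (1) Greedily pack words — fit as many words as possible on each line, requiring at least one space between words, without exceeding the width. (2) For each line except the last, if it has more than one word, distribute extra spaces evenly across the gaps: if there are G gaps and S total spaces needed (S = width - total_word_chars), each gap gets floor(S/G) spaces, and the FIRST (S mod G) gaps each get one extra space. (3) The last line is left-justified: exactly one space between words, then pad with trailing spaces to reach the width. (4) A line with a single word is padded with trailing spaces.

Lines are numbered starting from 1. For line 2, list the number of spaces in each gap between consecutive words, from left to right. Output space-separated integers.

Line 1: ['gentle', 'have', 'heart'] (min_width=17, slack=0)
Line 2: ['diamond', 'light'] (min_width=13, slack=4)
Line 3: ['bean', 'car', 'sound'] (min_width=14, slack=3)
Line 4: ['string', 'knife'] (min_width=12, slack=5)
Line 5: ['salty', 'a', 'dinosaur'] (min_width=16, slack=1)
Line 6: ['rectangle'] (min_width=9, slack=8)
Line 7: ['elephant', 'paper'] (min_width=14, slack=3)
Line 8: ['river', 'dinosaur', 'to'] (min_width=17, slack=0)
Line 9: ['microwave'] (min_width=9, slack=8)

Answer: 5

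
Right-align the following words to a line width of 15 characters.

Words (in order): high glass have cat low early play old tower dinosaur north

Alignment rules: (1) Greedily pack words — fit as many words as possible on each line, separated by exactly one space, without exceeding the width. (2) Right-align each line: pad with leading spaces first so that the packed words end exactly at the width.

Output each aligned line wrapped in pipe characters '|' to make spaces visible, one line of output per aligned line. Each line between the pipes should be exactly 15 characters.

Line 1: ['high', 'glass', 'have'] (min_width=15, slack=0)
Line 2: ['cat', 'low', 'early'] (min_width=13, slack=2)
Line 3: ['play', 'old', 'tower'] (min_width=14, slack=1)
Line 4: ['dinosaur', 'north'] (min_width=14, slack=1)

Answer: |high glass have|
|  cat low early|
| play old tower|
| dinosaur north|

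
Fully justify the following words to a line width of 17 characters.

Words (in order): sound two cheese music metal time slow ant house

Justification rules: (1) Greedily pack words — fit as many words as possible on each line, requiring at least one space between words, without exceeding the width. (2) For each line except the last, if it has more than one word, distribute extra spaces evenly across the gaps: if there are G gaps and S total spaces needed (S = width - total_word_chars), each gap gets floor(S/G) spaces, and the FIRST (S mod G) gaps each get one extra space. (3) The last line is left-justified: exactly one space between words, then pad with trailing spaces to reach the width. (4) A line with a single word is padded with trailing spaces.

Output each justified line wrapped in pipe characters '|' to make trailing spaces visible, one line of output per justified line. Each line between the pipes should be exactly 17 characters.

Answer: |sound  two cheese|
|music  metal time|
|slow ant house   |

Derivation:
Line 1: ['sound', 'two', 'cheese'] (min_width=16, slack=1)
Line 2: ['music', 'metal', 'time'] (min_width=16, slack=1)
Line 3: ['slow', 'ant', 'house'] (min_width=14, slack=3)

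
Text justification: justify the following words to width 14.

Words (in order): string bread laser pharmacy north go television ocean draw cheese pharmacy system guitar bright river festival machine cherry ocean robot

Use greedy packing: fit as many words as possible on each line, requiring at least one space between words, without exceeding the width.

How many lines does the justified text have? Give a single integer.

Line 1: ['string', 'bread'] (min_width=12, slack=2)
Line 2: ['laser', 'pharmacy'] (min_width=14, slack=0)
Line 3: ['north', 'go'] (min_width=8, slack=6)
Line 4: ['television'] (min_width=10, slack=4)
Line 5: ['ocean', 'draw'] (min_width=10, slack=4)
Line 6: ['cheese'] (min_width=6, slack=8)
Line 7: ['pharmacy'] (min_width=8, slack=6)
Line 8: ['system', 'guitar'] (min_width=13, slack=1)
Line 9: ['bright', 'river'] (min_width=12, slack=2)
Line 10: ['festival'] (min_width=8, slack=6)
Line 11: ['machine', 'cherry'] (min_width=14, slack=0)
Line 12: ['ocean', 'robot'] (min_width=11, slack=3)
Total lines: 12

Answer: 12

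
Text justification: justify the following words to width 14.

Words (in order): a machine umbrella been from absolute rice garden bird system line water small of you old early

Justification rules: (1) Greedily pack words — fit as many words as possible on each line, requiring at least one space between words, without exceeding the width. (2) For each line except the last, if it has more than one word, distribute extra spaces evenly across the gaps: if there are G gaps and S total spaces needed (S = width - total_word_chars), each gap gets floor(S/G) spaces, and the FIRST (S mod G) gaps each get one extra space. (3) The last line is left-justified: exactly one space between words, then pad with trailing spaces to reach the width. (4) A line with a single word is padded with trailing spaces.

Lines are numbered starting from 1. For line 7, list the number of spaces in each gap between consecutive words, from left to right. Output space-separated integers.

Answer: 2 2

Derivation:
Line 1: ['a', 'machine'] (min_width=9, slack=5)
Line 2: ['umbrella', 'been'] (min_width=13, slack=1)
Line 3: ['from', 'absolute'] (min_width=13, slack=1)
Line 4: ['rice', 'garden'] (min_width=11, slack=3)
Line 5: ['bird', 'system'] (min_width=11, slack=3)
Line 6: ['line', 'water'] (min_width=10, slack=4)
Line 7: ['small', 'of', 'you'] (min_width=12, slack=2)
Line 8: ['old', 'early'] (min_width=9, slack=5)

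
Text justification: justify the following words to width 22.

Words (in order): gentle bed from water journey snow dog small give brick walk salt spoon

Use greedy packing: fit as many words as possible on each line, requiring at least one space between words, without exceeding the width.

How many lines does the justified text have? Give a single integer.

Answer: 4

Derivation:
Line 1: ['gentle', 'bed', 'from', 'water'] (min_width=21, slack=1)
Line 2: ['journey', 'snow', 'dog', 'small'] (min_width=22, slack=0)
Line 3: ['give', 'brick', 'walk', 'salt'] (min_width=20, slack=2)
Line 4: ['spoon'] (min_width=5, slack=17)
Total lines: 4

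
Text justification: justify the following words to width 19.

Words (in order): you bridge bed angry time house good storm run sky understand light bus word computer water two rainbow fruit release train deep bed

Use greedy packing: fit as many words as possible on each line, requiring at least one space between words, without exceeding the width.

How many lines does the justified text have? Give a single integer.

Answer: 8

Derivation:
Line 1: ['you', 'bridge', 'bed'] (min_width=14, slack=5)
Line 2: ['angry', 'time', 'house'] (min_width=16, slack=3)
Line 3: ['good', 'storm', 'run', 'sky'] (min_width=18, slack=1)
Line 4: ['understand', 'light'] (min_width=16, slack=3)
Line 5: ['bus', 'word', 'computer'] (min_width=17, slack=2)
Line 6: ['water', 'two', 'rainbow'] (min_width=17, slack=2)
Line 7: ['fruit', 'release', 'train'] (min_width=19, slack=0)
Line 8: ['deep', 'bed'] (min_width=8, slack=11)
Total lines: 8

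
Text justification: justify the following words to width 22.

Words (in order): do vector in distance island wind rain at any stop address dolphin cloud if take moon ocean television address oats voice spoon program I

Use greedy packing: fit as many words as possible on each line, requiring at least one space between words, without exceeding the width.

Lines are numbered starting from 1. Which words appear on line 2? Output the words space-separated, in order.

Answer: island wind rain at

Derivation:
Line 1: ['do', 'vector', 'in', 'distance'] (min_width=21, slack=1)
Line 2: ['island', 'wind', 'rain', 'at'] (min_width=19, slack=3)
Line 3: ['any', 'stop', 'address'] (min_width=16, slack=6)
Line 4: ['dolphin', 'cloud', 'if', 'take'] (min_width=21, slack=1)
Line 5: ['moon', 'ocean', 'television'] (min_width=21, slack=1)
Line 6: ['address', 'oats', 'voice'] (min_width=18, slack=4)
Line 7: ['spoon', 'program', 'I'] (min_width=15, slack=7)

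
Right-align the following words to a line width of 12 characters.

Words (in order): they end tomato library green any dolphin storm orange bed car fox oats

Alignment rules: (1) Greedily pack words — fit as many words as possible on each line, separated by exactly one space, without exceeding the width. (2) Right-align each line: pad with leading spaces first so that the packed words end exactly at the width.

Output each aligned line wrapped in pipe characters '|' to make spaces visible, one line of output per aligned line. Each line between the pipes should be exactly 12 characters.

Answer: |    they end|
|      tomato|
|     library|
|   green any|
|     dolphin|
|storm orange|
| bed car fox|
|        oats|

Derivation:
Line 1: ['they', 'end'] (min_width=8, slack=4)
Line 2: ['tomato'] (min_width=6, slack=6)
Line 3: ['library'] (min_width=7, slack=5)
Line 4: ['green', 'any'] (min_width=9, slack=3)
Line 5: ['dolphin'] (min_width=7, slack=5)
Line 6: ['storm', 'orange'] (min_width=12, slack=0)
Line 7: ['bed', 'car', 'fox'] (min_width=11, slack=1)
Line 8: ['oats'] (min_width=4, slack=8)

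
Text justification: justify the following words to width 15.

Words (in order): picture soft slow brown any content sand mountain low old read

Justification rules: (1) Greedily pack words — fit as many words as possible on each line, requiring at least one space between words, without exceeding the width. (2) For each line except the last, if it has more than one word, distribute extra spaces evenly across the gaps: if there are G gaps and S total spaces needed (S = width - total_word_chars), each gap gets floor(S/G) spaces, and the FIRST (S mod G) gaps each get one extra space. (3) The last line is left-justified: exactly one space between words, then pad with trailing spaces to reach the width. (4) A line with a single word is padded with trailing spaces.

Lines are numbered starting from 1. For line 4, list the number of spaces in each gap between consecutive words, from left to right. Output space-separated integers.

Line 1: ['picture', 'soft'] (min_width=12, slack=3)
Line 2: ['slow', 'brown', 'any'] (min_width=14, slack=1)
Line 3: ['content', 'sand'] (min_width=12, slack=3)
Line 4: ['mountain', 'low'] (min_width=12, slack=3)
Line 5: ['old', 'read'] (min_width=8, slack=7)

Answer: 4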